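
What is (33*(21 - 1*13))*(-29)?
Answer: -7656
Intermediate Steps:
(33*(21 - 1*13))*(-29) = (33*(21 - 13))*(-29) = (33*8)*(-29) = 264*(-29) = -7656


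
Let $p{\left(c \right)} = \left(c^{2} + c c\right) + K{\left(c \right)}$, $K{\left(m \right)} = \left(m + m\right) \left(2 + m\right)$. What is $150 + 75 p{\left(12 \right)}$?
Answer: $46950$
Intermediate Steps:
$K{\left(m \right)} = 2 m \left(2 + m\right)$
$p{\left(c \right)} = 2 c^{2} + 2 c \left(2 + c\right)$ ($p{\left(c \right)} = \left(c^{2} + c c\right) + 2 c \left(2 + c\right) = \left(c^{2} + c^{2}\right) + 2 c \left(2 + c\right) = 2 c^{2} + 2 c \left(2 + c\right)$)
$150 + 75 p{\left(12 \right)} = 150 + 75 \cdot 4 \cdot 12 \left(1 + 12\right) = 150 + 75 \cdot 4 \cdot 12 \cdot 13 = 150 + 75 \cdot 624 = 150 + 46800 = 46950$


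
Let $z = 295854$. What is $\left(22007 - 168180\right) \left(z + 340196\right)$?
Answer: $-92973336650$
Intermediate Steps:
$\left(22007 - 168180\right) \left(z + 340196\right) = \left(22007 - 168180\right) \left(295854 + 340196\right) = \left(-146173\right) 636050 = -92973336650$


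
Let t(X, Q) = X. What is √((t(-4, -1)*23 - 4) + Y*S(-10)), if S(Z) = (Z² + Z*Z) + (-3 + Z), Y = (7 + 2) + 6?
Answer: 3*√301 ≈ 52.048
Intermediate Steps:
Y = 15 (Y = 9 + 6 = 15)
S(Z) = -3 + Z + 2*Z² (S(Z) = (Z² + Z²) + (-3 + Z) = 2*Z² + (-3 + Z) = -3 + Z + 2*Z²)
√((t(-4, -1)*23 - 4) + Y*S(-10)) = √((-4*23 - 4) + 15*(-3 - 10 + 2*(-10)²)) = √((-92 - 4) + 15*(-3 - 10 + 2*100)) = √(-96 + 15*(-3 - 10 + 200)) = √(-96 + 15*187) = √(-96 + 2805) = √2709 = 3*√301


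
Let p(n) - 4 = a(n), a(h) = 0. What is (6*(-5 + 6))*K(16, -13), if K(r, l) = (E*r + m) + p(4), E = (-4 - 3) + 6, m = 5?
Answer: -42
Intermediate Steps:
p(n) = 4 (p(n) = 4 + 0 = 4)
E = -1 (E = -7 + 6 = -1)
K(r, l) = 9 - r (K(r, l) = (-r + 5) + 4 = (5 - r) + 4 = 9 - r)
(6*(-5 + 6))*K(16, -13) = (6*(-5 + 6))*(9 - 1*16) = (6*1)*(9 - 16) = 6*(-7) = -42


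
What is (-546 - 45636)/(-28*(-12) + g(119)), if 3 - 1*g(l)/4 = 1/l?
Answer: -2747829/20704 ≈ -132.72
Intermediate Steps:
g(l) = 12 - 4/l
(-546 - 45636)/(-28*(-12) + g(119)) = (-546 - 45636)/(-28*(-12) + (12 - 4/119)) = -46182/(336 + (12 - 4*1/119)) = -46182/(336 + (12 - 4/119)) = -46182/(336 + 1424/119) = -46182/41408/119 = -46182*119/41408 = -2747829/20704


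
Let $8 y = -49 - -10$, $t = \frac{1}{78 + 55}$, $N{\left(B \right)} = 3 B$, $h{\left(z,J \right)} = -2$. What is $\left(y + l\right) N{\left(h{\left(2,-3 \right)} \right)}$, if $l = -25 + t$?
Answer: $\frac{95337}{532} \approx 179.2$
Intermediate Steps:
$t = \frac{1}{133} \approx 0.0075188$
$y = - \frac{39}{8}$ ($y = \frac{-49 - -10}{8} = \frac{-49 + 10}{8} = \frac{1}{8} \left(-39\right) = - \frac{39}{8} \approx -4.875$)
$l = - \frac{3324}{133}$ ($l = -25 + \frac{1}{133} = - \frac{3324}{133} \approx -24.992$)
$\left(y + l\right) N{\left(h{\left(2,-3 \right)} \right)} = \left(- \frac{39}{8} - \frac{3324}{133}\right) 3 \left(-2\right) = \left(- \frac{31779}{1064}\right) \left(-6\right) = \frac{95337}{532}$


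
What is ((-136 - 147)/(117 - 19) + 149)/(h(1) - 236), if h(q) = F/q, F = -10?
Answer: -4773/8036 ≈ -0.59395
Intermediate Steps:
h(q) = -10/q
((-136 - 147)/(117 - 19) + 149)/(h(1) - 236) = ((-136 - 147)/(117 - 19) + 149)/(-10/1 - 236) = (-283/98 + 149)/(-10*1 - 236) = (-283*1/98 + 149)/(-10 - 236) = (-283/98 + 149)/(-246) = (14319/98)*(-1/246) = -4773/8036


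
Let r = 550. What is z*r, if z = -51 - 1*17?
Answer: -37400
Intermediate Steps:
z = -68 (z = -51 - 17 = -68)
z*r = -68*550 = -37400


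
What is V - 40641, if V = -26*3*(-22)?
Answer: -38925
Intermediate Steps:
V = 1716 (V = -78*(-22) = 1716)
V - 40641 = 1716 - 40641 = -38925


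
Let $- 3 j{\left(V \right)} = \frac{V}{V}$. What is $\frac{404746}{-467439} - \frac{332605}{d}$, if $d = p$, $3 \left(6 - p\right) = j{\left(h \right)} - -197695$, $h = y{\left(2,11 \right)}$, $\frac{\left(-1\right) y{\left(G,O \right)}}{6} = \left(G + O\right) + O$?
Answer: $\frac{231845283395}{55441070034} \approx 4.1818$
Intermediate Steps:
$y{\left(G,O \right)} = - 12 O - 6 G$ ($y{\left(G,O \right)} = - 6 \left(\left(G + O\right) + O\right) = - 6 \left(G + 2 O\right) = - 12 O - 6 G$)
$h = -144$ ($h = \left(-12\right) 11 - 12 = -132 - 12 = -144$)
$j{\left(V \right)} = - \frac{1}{3}$ ($j{\left(V \right)} = - \frac{V \frac{1}{V}}{3} = \left(- \frac{1}{3}\right) 1 = - \frac{1}{3}$)
$p = - \frac{593030}{9}$ ($p = 6 - \frac{- \frac{1}{3} - -197695}{3} = 6 - \frac{- \frac{1}{3} + 197695}{3} = 6 - \frac{593084}{9} = - \frac{593030}{9} \approx -65892.0$)
$d = - \frac{593030}{9} \approx -65892.0$
$\frac{404746}{-467439} - \frac{332605}{d} = \frac{404746}{-467439} - \frac{332605}{- \frac{593030}{9}} = 404746 \left(- \frac{1}{467439}\right) - - \frac{598689}{118606} = - \frac{404746}{467439} + \frac{598689}{118606} = \frac{231845283395}{55441070034}$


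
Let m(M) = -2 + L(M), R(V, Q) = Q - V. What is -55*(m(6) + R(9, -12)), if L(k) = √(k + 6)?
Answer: 1265 - 110*√3 ≈ 1074.5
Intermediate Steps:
L(k) = √(6 + k)
m(M) = -2 + √(6 + M)
-55*(m(6) + R(9, -12)) = -55*((-2 + √(6 + 6)) + (-12 - 1*9)) = -55*((-2 + √12) + (-12 - 9)) = -55*((-2 + 2*√3) - 21) = -55*(-23 + 2*√3) = 1265 - 110*√3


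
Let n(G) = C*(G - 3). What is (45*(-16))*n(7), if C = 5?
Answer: -14400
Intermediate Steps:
n(G) = -15 + 5*G (n(G) = 5*(G - 3) = 5*(-3 + G) = -15 + 5*G)
(45*(-16))*n(7) = (45*(-16))*(-15 + 5*7) = -720*(-15 + 35) = -720*20 = -14400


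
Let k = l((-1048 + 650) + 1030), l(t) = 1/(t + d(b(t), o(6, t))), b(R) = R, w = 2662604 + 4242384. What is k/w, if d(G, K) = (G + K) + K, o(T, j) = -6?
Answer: 1/8645044976 ≈ 1.1567e-10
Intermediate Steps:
w = 6904988
d(G, K) = G + 2*K
l(t) = 1/(-12 + 2*t) (l(t) = 1/(t + (t + 2*(-6))) = 1/(t + (t - 12)) = 1/(t + (-12 + t)) = 1/(-12 + 2*t))
k = 1/1252 (k = 1/(2*(-6 + ((-1048 + 650) + 1030))) = 1/(2*(-6 + (-398 + 1030))) = 1/(2*(-6 + 632)) = (1/2)/626 = (1/2)*(1/626) = 1/1252 ≈ 0.00079872)
k/w = (1/1252)/6904988 = (1/1252)*(1/6904988) = 1/8645044976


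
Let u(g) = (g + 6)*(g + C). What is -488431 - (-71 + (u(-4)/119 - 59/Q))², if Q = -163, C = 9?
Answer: -185641932970775/376243609 ≈ -4.9341e+5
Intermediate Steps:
u(g) = (6 + g)*(9 + g) (u(g) = (g + 6)*(g + 9) = (6 + g)*(9 + g))
-488431 - (-71 + (u(-4)/119 - 59/Q))² = -488431 - (-71 + ((54 + (-4)² + 15*(-4))/119 - 59/(-163)))² = -488431 - (-71 + ((54 + 16 - 60)*(1/119) - 59*(-1/163)))² = -488431 - (-71 + (10*(1/119) + 59/163))² = -488431 - (-71 + (10/119 + 59/163))² = -488431 - (-71 + 8651/19397)² = -488431 - (-1368536/19397)² = -488431 - 1*1872890783296/376243609 = -488431 - 1872890783296/376243609 = -185641932970775/376243609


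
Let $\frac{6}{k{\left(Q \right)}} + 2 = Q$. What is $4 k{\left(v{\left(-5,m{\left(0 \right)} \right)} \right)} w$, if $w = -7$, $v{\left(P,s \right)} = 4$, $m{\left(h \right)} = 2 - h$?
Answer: $-84$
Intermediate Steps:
$k{\left(Q \right)} = \frac{6}{-2 + Q}$
$4 k{\left(v{\left(-5,m{\left(0 \right)} \right)} \right)} w = 4 \frac{6}{-2 + 4} \left(-7\right) = 4 \cdot \frac{6}{2} \left(-7\right) = 4 \cdot 6 \cdot \frac{1}{2} \left(-7\right) = 4 \cdot 3 \left(-7\right) = 12 \left(-7\right) = -84$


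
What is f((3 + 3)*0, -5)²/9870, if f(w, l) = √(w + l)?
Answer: -1/1974 ≈ -0.00050659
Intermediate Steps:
f(w, l) = √(l + w)
f((3 + 3)*0, -5)²/9870 = (√(-5 + (3 + 3)*0))²/9870 = (√(-5 + 6*0))²*(1/9870) = (√(-5 + 0))²*(1/9870) = (√(-5))²*(1/9870) = (I*√5)²*(1/9870) = -5*1/9870 = -1/1974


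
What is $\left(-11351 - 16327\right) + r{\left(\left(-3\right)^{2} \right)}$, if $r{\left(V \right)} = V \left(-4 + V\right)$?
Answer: $-27633$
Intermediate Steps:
$\left(-11351 - 16327\right) + r{\left(\left(-3\right)^{2} \right)} = \left(-11351 - 16327\right) + \left(-3\right)^{2} \left(-4 + \left(-3\right)^{2}\right) = -27678 + 9 \left(-4 + 9\right) = -27678 + 9 \cdot 5 = -27678 + 45 = -27633$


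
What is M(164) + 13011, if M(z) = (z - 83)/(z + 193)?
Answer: 1548336/119 ≈ 13011.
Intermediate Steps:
M(z) = (-83 + z)/(193 + z)
M(164) + 13011 = (-83 + 164)/(193 + 164) + 13011 = 81/357 + 13011 = (1/357)*81 + 13011 = 27/119 + 13011 = 1548336/119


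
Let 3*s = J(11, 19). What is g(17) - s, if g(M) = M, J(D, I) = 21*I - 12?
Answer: -112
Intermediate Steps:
J(D, I) = -12 + 21*I
s = 129 (s = (-12 + 21*19)/3 = (-12 + 399)/3 = (⅓)*387 = 129)
g(17) - s = 17 - 1*129 = 17 - 129 = -112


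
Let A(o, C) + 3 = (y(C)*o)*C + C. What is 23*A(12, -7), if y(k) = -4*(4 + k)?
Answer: -23414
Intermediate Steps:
y(k) = -16 - 4*k
A(o, C) = -3 + C + C*o*(-16 - 4*C) (A(o, C) = -3 + (((-16 - 4*C)*o)*C + C) = -3 + ((o*(-16 - 4*C))*C + C) = -3 + (C*o*(-16 - 4*C) + C) = -3 + (C + C*o*(-16 - 4*C)) = -3 + C + C*o*(-16 - 4*C))
23*A(12, -7) = 23*(-3 - 7 - 4*(-7)*12*(4 - 7)) = 23*(-3 - 7 - 4*(-7)*12*(-3)) = 23*(-3 - 7 - 1008) = 23*(-1018) = -23414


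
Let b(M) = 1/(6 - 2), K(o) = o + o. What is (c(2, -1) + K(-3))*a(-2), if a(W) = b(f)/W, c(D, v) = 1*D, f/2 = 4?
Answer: ½ ≈ 0.50000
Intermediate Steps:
f = 8 (f = 2*4 = 8)
K(o) = 2*o
c(D, v) = D
b(M) = ¼ (b(M) = 1/4 = ¼)
a(W) = 1/(4*W)
(c(2, -1) + K(-3))*a(-2) = (2 + 2*(-3))*((¼)/(-2)) = (2 - 6)*((¼)*(-½)) = -4*(-⅛) = ½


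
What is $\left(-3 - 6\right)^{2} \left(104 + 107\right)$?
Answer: $17091$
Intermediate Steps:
$\left(-3 - 6\right)^{2} \left(104 + 107\right) = \left(-9\right)^{2} \cdot 211 = 81 \cdot 211 = 17091$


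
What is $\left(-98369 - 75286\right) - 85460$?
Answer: $-259115$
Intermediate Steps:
$\left(-98369 - 75286\right) - 85460 = -173655 - 85460 = -259115$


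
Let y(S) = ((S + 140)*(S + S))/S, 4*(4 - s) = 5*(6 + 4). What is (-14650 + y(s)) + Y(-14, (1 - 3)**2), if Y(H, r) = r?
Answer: -14383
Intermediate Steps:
s = -17/2 (s = 4 - 5*(6 + 4)/4 = 4 - 5*10/4 = 4 - 1/4*50 = 4 - 25/2 = -17/2 ≈ -8.5000)
y(S) = 280 + 2*S (y(S) = ((140 + S)*(2*S))/S = (2*S*(140 + S))/S = 280 + 2*S)
(-14650 + y(s)) + Y(-14, (1 - 3)**2) = (-14650 + (280 + 2*(-17/2))) + (1 - 3)**2 = (-14650 + (280 - 17)) + (-2)**2 = (-14650 + 263) + 4 = -14387 + 4 = -14383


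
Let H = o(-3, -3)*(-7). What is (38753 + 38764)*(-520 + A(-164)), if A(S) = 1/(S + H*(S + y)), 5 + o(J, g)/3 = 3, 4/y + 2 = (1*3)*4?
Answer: -1417904143425/35176 ≈ -4.0309e+7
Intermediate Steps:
y = ⅖ (y = 4/(-2 + (1*3)*4) = 4/(-2 + 3*4) = 4/(-2 + 12) = 4/10 = 4*(⅒) = ⅖ ≈ 0.40000)
o(J, g) = -6 (o(J, g) = -15 + 3*3 = -15 + 9 = -6)
H = 42 (H = -6*(-7) = 42)
A(S) = 1/(84/5 + 43*S) (A(S) = 1/(S + 42*(S + ⅖)) = 1/(S + 42*(⅖ + S)) = 1/(S + (84/5 + 42*S)) = 1/(84/5 + 43*S))
(38753 + 38764)*(-520 + A(-164)) = (38753 + 38764)*(-520 + 5/(84 + 215*(-164))) = 77517*(-520 + 5/(84 - 35260)) = 77517*(-520 + 5/(-35176)) = 77517*(-520 + 5*(-1/35176)) = 77517*(-520 - 5/35176) = 77517*(-18291525/35176) = -1417904143425/35176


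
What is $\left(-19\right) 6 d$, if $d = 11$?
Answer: $-1254$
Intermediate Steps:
$\left(-19\right) 6 d = \left(-19\right) 6 \cdot 11 = \left(-114\right) 11 = -1254$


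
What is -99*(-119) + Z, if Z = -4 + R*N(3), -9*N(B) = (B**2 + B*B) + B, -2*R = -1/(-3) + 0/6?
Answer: 211993/18 ≈ 11777.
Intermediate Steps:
R = -1/6 (R = -(-1/(-3) + 0/6)/2 = -(-1*(-1/3) + 0*(1/6))/2 = -(1/3 + 0)/2 = -1/2*1/3 = -1/6 ≈ -0.16667)
N(B) = -2*B**2/9 - B/9 (N(B) = -((B**2 + B*B) + B)/9 = -((B**2 + B**2) + B)/9 = -(2*B**2 + B)/9 = -(B + 2*B**2)/9 = -2*B**2/9 - B/9)
Z = -65/18 (Z = -4 - (-1)*3*(1 + 2*3)/54 = -4 - (-1)*3*(1 + 6)/54 = -4 - (-1)*3*7/54 = -4 - 1/6*(-7/3) = -4 + 7/18 = -65/18 ≈ -3.6111)
-99*(-119) + Z = -99*(-119) - 65/18 = 11781 - 65/18 = 211993/18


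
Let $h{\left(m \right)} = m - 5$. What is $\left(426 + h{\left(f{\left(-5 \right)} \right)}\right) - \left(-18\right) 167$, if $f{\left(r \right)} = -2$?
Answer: $3425$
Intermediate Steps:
$h{\left(m \right)} = -5 + m$
$\left(426 + h{\left(f{\left(-5 \right)} \right)}\right) - \left(-18\right) 167 = \left(426 - 7\right) - \left(-18\right) 167 = \left(426 - 7\right) - -3006 = 419 + 3006 = 3425$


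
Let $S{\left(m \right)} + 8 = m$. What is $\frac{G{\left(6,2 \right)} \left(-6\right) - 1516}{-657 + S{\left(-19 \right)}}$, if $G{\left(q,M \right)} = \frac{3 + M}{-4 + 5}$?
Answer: $\frac{773}{342} \approx 2.2602$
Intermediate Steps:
$G{\left(q,M \right)} = 3 + M$ ($G{\left(q,M \right)} = \frac{3 + M}{1} = \left(3 + M\right) 1 = 3 + M$)
$S{\left(m \right)} = -8 + m$
$\frac{G{\left(6,2 \right)} \left(-6\right) - 1516}{-657 + S{\left(-19 \right)}} = \frac{\left(3 + 2\right) \left(-6\right) - 1516}{-657 - 27} = \frac{5 \left(-6\right) - 1516}{-657 - 27} = \frac{-30 - 1516}{-684} = \left(-1546\right) \left(- \frac{1}{684}\right) = \frac{773}{342}$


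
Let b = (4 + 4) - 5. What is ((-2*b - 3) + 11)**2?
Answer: 4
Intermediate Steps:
b = 3 (b = 8 - 5 = 3)
((-2*b - 3) + 11)**2 = ((-2*3 - 3) + 11)**2 = ((-6 - 3) + 11)**2 = (-9 + 11)**2 = 2**2 = 4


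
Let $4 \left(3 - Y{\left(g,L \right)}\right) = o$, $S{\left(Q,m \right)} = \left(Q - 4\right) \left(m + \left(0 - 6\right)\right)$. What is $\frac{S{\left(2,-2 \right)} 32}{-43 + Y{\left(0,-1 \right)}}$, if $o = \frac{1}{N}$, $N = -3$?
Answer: $- \frac{6144}{479} \approx -12.827$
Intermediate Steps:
$o = - \frac{1}{3}$ ($o = \frac{1}{-3} = - \frac{1}{3} \approx -0.33333$)
$S{\left(Q,m \right)} = \left(-6 + m\right) \left(-4 + Q\right)$ ($S{\left(Q,m \right)} = \left(-4 + Q\right) \left(m + \left(0 - 6\right)\right) = \left(-4 + Q\right) \left(m - 6\right) = \left(-4 + Q\right) \left(-6 + m\right) = \left(-6 + m\right) \left(-4 + Q\right)$)
$Y{\left(g,L \right)} = \frac{37}{12}$ ($Y{\left(g,L \right)} = 3 - - \frac{1}{12} = 3 + \frac{1}{12} = \frac{37}{12}$)
$\frac{S{\left(2,-2 \right)} 32}{-43 + Y{\left(0,-1 \right)}} = \frac{\left(24 - 12 - -8 + 2 \left(-2\right)\right) 32}{-43 + \frac{37}{12}} = \frac{\left(24 - 12 + 8 - 4\right) 32}{- \frac{479}{12}} = 16 \cdot 32 \left(- \frac{12}{479}\right) = 512 \left(- \frac{12}{479}\right) = - \frac{6144}{479}$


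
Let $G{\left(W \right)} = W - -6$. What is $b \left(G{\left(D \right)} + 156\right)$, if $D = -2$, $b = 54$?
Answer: $8640$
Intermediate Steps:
$G{\left(W \right)} = 6 + W$ ($G{\left(W \right)} = W + 6 = 6 + W$)
$b \left(G{\left(D \right)} + 156\right) = 54 \left(\left(6 - 2\right) + 156\right) = 54 \left(4 + 156\right) = 54 \cdot 160 = 8640$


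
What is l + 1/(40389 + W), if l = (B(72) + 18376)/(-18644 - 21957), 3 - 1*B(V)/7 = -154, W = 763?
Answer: -801394599/1670812352 ≈ -0.47964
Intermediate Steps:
B(V) = 1099 (B(V) = 21 - 7*(-154) = 21 + 1078 = 1099)
l = -19475/40601 (l = (1099 + 18376)/(-18644 - 21957) = 19475/(-40601) = 19475*(-1/40601) = -19475/40601 ≈ -0.47967)
l + 1/(40389 + W) = -19475/40601 + 1/(40389 + 763) = -19475/40601 + 1/41152 = -801394599/1670812352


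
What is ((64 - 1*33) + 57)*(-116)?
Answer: -10208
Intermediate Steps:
((64 - 1*33) + 57)*(-116) = ((64 - 33) + 57)*(-116) = (31 + 57)*(-116) = 88*(-116) = -10208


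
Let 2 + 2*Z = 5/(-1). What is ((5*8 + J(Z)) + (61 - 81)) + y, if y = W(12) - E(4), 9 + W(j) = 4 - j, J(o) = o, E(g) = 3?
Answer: -7/2 ≈ -3.5000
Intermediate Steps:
Z = -7/2 (Z = -1 + (5/(-1))/2 = -1 + (5*(-1))/2 = -1 + (½)*(-5) = -1 - 5/2 = -7/2 ≈ -3.5000)
W(j) = -5 - j (W(j) = -9 + (4 - j) = -5 - j)
y = -20 (y = (-5 - 1*12) - 1*3 = (-5 - 12) - 3 = -17 - 3 = -20)
((5*8 + J(Z)) + (61 - 81)) + y = ((5*8 - 7/2) + (61 - 81)) - 20 = ((40 - 7/2) - 20) - 20 = (73/2 - 20) - 20 = 33/2 - 20 = -7/2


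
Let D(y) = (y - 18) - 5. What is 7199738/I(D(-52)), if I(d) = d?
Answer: -7199738/75 ≈ -95997.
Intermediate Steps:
D(y) = -23 + y (D(y) = (-18 + y) - 5 = -23 + y)
7199738/I(D(-52)) = 7199738/(-23 - 52) = 7199738/(-75) = 7199738*(-1/75) = -7199738/75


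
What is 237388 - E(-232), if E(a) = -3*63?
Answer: 237577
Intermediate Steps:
E(a) = -189
237388 - E(-232) = 237388 - 1*(-189) = 237388 + 189 = 237577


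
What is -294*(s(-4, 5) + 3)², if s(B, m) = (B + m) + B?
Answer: 0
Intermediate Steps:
s(B, m) = m + 2*B
-294*(s(-4, 5) + 3)² = -294*((5 + 2*(-4)) + 3)² = -294*((5 - 8) + 3)² = -294*(-3 + 3)² = -294*0² = -294*0 = 0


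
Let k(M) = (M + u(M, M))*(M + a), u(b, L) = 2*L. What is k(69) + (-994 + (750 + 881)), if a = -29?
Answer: 8917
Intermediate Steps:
k(M) = 3*M*(-29 + M) (k(M) = (M + 2*M)*(M - 29) = (3*M)*(-29 + M) = 3*M*(-29 + M))
k(69) + (-994 + (750 + 881)) = 3*69*(-29 + 69) + (-994 + (750 + 881)) = 3*69*40 + (-994 + 1631) = 8280 + 637 = 8917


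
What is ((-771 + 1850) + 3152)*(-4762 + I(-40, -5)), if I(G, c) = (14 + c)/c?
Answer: -100778189/5 ≈ -2.0156e+7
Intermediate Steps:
I(G, c) = (14 + c)/c
((-771 + 1850) + 3152)*(-4762 + I(-40, -5)) = ((-771 + 1850) + 3152)*(-4762 + (14 - 5)/(-5)) = (1079 + 3152)*(-4762 - ⅕*9) = 4231*(-4762 - 9/5) = 4231*(-23819/5) = -100778189/5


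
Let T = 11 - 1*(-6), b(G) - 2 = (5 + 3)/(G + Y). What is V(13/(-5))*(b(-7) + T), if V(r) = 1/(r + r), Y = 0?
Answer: -625/182 ≈ -3.4341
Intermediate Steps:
b(G) = 2 + 8/G (b(G) = 2 + (5 + 3)/(G + 0) = 2 + 8/G)
T = 17 (T = 11 + 6 = 17)
V(r) = 1/(2*r)
V(13/(-5))*(b(-7) + T) = (1/(2*((13/(-5)))))*((2 + 8/(-7)) + 17) = (1/(2*((13*(-⅕)))))*((2 + 8*(-⅐)) + 17) = (1/(2*(-13/5)))*((2 - 8/7) + 17) = ((½)*(-5/13))*(6/7 + 17) = -5/26*125/7 = -625/182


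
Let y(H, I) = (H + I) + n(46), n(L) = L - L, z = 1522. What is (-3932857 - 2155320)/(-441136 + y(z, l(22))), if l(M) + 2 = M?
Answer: 6088177/439594 ≈ 13.850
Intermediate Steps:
l(M) = -2 + M
n(L) = 0
y(H, I) = H + I (y(H, I) = (H + I) + 0 = H + I)
(-3932857 - 2155320)/(-441136 + y(z, l(22))) = (-3932857 - 2155320)/(-441136 + (1522 + (-2 + 22))) = -6088177/(-441136 + (1522 + 20)) = -6088177/(-441136 + 1542) = -6088177/(-439594) = -6088177*(-1/439594) = 6088177/439594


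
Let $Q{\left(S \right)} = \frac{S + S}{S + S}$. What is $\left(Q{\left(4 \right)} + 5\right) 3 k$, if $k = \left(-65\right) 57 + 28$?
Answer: $-66186$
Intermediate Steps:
$Q{\left(S \right)} = 1$ ($Q{\left(S \right)} = \frac{2 S}{2 S} = 2 S \frac{1}{2 S} = 1$)
$k = -3677$ ($k = -3705 + 28 = -3677$)
$\left(Q{\left(4 \right)} + 5\right) 3 k = \left(1 + 5\right) 3 \left(-3677\right) = 6 \cdot 3 \left(-3677\right) = 18 \left(-3677\right) = -66186$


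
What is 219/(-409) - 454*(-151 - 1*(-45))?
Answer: 19682497/409 ≈ 48123.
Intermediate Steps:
219/(-409) - 454*(-151 - 1*(-45)) = 219*(-1/409) - 454*(-151 + 45) = -219/409 - 454*(-106) = -219/409 + 48124 = 19682497/409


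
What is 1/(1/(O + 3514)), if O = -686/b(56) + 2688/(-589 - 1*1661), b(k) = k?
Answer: 5250833/1500 ≈ 3500.6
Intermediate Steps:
O = -20167/1500 (O = -686/56 + 2688/(-589 - 1*1661) = -686*1/56 + 2688/(-589 - 1661) = -49/4 + 2688/(-2250) = -49/4 + 2688*(-1/2250) = -49/4 - 448/375 = -20167/1500 ≈ -13.445)
1/(1/(O + 3514)) = 1/(1/(-20167/1500 + 3514)) = 1/(1/(5250833/1500)) = 1/(1500/5250833) = 5250833/1500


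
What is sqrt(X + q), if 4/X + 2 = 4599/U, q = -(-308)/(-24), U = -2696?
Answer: I*sqrt(49995623406)/59946 ≈ 3.73*I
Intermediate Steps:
q = -77/6 (q = -(-308)*(-1)/24 = -1*77/6 = -77/6 ≈ -12.833)
X = -10784/9991 (X = 4/(-2 + 4599/(-2696)) = 4/(-2 + 4599*(-1/2696)) = 4/(-2 - 4599/2696) = 4/(-9991/2696) = 4*(-2696/9991) = -10784/9991 ≈ -1.0794)
sqrt(X + q) = sqrt(-10784/9991 - 77/6) = sqrt(-834011/59946) = I*sqrt(49995623406)/59946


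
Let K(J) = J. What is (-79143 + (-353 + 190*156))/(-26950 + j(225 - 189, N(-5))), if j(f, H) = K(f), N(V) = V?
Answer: 24928/13457 ≈ 1.8524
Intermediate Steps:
j(f, H) = f
(-79143 + (-353 + 190*156))/(-26950 + j(225 - 189, N(-5))) = (-79143 + (-353 + 190*156))/(-26950 + (225 - 189)) = (-79143 + (-353 + 29640))/(-26950 + 36) = (-79143 + 29287)/(-26914) = -49856*(-1/26914) = 24928/13457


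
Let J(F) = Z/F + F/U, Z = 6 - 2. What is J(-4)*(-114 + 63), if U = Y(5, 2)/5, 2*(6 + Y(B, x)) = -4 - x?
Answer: -187/3 ≈ -62.333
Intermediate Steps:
Y(B, x) = -8 - x/2 (Y(B, x) = -6 + (-4 - x)/2 = -6 + (-2 - x/2) = -8 - x/2)
U = -9/5 (U = (-8 - 1/2*2)/5 = (-8 - 1)*(1/5) = -9*1/5 = -9/5 ≈ -1.8000)
Z = 4
J(F) = 4/F - 5*F/9 (J(F) = 4/F + F/(-9/5) = 4/F + F*(-5/9) = 4/F - 5*F/9)
J(-4)*(-114 + 63) = (4/(-4) - 5/9*(-4))*(-114 + 63) = (4*(-1/4) + 20/9)*(-51) = (-1 + 20/9)*(-51) = (11/9)*(-51) = -187/3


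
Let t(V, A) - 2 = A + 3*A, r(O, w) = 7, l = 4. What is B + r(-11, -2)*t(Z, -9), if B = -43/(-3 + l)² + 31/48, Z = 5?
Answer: -13457/48 ≈ -280.35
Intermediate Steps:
t(V, A) = 2 + 4*A (t(V, A) = 2 + (A + 3*A) = 2 + 4*A)
B = -2033/48 (B = -43/(-3 + 4)² + 31/48 = -43/(1²) + 31*(1/48) = -43/1 + 31/48 = -43*1 + 31/48 = -43 + 31/48 = -2033/48 ≈ -42.354)
B + r(-11, -2)*t(Z, -9) = -2033/48 + 7*(2 + 4*(-9)) = -2033/48 + 7*(2 - 36) = -2033/48 + 7*(-34) = -2033/48 - 238 = -13457/48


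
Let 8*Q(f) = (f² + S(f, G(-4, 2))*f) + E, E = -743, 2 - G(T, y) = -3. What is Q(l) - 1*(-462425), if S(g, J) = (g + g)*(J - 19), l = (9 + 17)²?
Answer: -8639695/8 ≈ -1.0800e+6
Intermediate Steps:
G(T, y) = 5 (G(T, y) = 2 - 1*(-3) = 2 + 3 = 5)
l = 676 (l = 26² = 676)
S(g, J) = 2*g*(-19 + J) (S(g, J) = (2*g)*(-19 + J) = 2*g*(-19 + J))
Q(f) = -743/8 - 27*f²/8 (Q(f) = ((f² + (2*f*(-19 + 5))*f) - 743)/8 = ((f² + (2*f*(-14))*f) - 743)/8 = ((f² + (-28*f)*f) - 743)/8 = ((f² - 28*f²) - 743)/8 = (-27*f² - 743)/8 = (-743 - 27*f²)/8 = -743/8 - 27*f²/8)
Q(l) - 1*(-462425) = (-743/8 - 27/8*676²) - 1*(-462425) = (-743/8 - 27/8*456976) + 462425 = (-743/8 - 1542294) + 462425 = -12339095/8 + 462425 = -8639695/8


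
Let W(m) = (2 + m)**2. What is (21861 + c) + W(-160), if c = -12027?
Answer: 34798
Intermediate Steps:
(21861 + c) + W(-160) = (21861 - 12027) + (2 - 160)**2 = 9834 + (-158)**2 = 9834 + 24964 = 34798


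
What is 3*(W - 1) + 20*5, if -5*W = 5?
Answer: 94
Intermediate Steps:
W = -1 (W = -⅕*5 = -1)
3*(W - 1) + 20*5 = 3*(-1 - 1) + 20*5 = 3*(-2) + 100 = -6 + 100 = 94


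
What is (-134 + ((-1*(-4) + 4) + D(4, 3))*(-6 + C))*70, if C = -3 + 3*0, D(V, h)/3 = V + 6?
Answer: -33320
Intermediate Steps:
D(V, h) = 18 + 3*V (D(V, h) = 3*(V + 6) = 3*(6 + V) = 18 + 3*V)
C = -3 (C = -3 + 0 = -3)
(-134 + ((-1*(-4) + 4) + D(4, 3))*(-6 + C))*70 = (-134 + ((-1*(-4) + 4) + (18 + 3*4))*(-6 - 3))*70 = (-134 + ((4 + 4) + (18 + 12))*(-9))*70 = (-134 + (8 + 30)*(-9))*70 = (-134 + 38*(-9))*70 = (-134 - 342)*70 = -476*70 = -33320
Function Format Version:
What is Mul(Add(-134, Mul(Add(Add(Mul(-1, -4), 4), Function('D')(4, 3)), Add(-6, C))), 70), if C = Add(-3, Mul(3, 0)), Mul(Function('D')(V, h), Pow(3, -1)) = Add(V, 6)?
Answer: -33320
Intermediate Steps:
Function('D')(V, h) = Add(18, Mul(3, V)) (Function('D')(V, h) = Mul(3, Add(V, 6)) = Mul(3, Add(6, V)) = Add(18, Mul(3, V)))
C = -3 (C = Add(-3, 0) = -3)
Mul(Add(-134, Mul(Add(Add(Mul(-1, -4), 4), Function('D')(4, 3)), Add(-6, C))), 70) = Mul(Add(-134, Mul(Add(Add(Mul(-1, -4), 4), Add(18, Mul(3, 4))), Add(-6, -3))), 70) = Mul(Add(-134, Mul(Add(Add(4, 4), Add(18, 12)), -9)), 70) = Mul(Add(-134, Mul(Add(8, 30), -9)), 70) = Mul(Add(-134, Mul(38, -9)), 70) = Mul(Add(-134, -342), 70) = Mul(-476, 70) = -33320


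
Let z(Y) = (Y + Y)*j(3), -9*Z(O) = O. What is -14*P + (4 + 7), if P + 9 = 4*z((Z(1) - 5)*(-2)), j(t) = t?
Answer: -9893/3 ≈ -3297.7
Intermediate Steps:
Z(O) = -O/9
z(Y) = 6*Y (z(Y) = (Y + Y)*3 = (2*Y)*3 = 6*Y)
P = 709/3 (P = -9 + 4*(6*((-⅑*1 - 5)*(-2))) = -9 + 4*(6*((-⅑ - 5)*(-2))) = -9 + 4*(6*(-46/9*(-2))) = -9 + 4*(6*(92/9)) = -9 + 4*(184/3) = -9 + 736/3 = 709/3 ≈ 236.33)
-14*P + (4 + 7) = -14*709/3 + (4 + 7) = -9926/3 + 11 = -9893/3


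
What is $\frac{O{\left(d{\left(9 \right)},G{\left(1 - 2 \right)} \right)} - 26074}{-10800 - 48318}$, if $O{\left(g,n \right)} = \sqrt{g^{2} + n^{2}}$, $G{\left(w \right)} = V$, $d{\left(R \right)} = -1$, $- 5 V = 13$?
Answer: $\frac{13037}{29559} - \frac{\sqrt{194}}{295590} \approx 0.441$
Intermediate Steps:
$V = - \frac{13}{5}$ ($V = \left(- \frac{1}{5}\right) 13 = - \frac{13}{5} \approx -2.6$)
$G{\left(w \right)} = - \frac{13}{5}$
$\frac{O{\left(d{\left(9 \right)},G{\left(1 - 2 \right)} \right)} - 26074}{-10800 - 48318} = \frac{\sqrt{\left(-1\right)^{2} + \left(- \frac{13}{5}\right)^{2}} - 26074}{-10800 - 48318} = \frac{\sqrt{1 + \frac{169}{25}} - 26074}{-59118} = \left(\sqrt{\frac{194}{25}} - 26074\right) \left(- \frac{1}{59118}\right) = \left(\frac{\sqrt{194}}{5} - 26074\right) \left(- \frac{1}{59118}\right) = \left(-26074 + \frac{\sqrt{194}}{5}\right) \left(- \frac{1}{59118}\right) = \frac{13037}{29559} - \frac{\sqrt{194}}{295590}$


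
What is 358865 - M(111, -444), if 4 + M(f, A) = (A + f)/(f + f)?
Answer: 717741/2 ≈ 3.5887e+5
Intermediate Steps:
M(f, A) = -4 + (A + f)/(2*f) (M(f, A) = -4 + (A + f)/(f + f) = -4 + (A + f)/((2*f)) = -4 + (A + f)*(1/(2*f)) = -4 + (A + f)/(2*f))
358865 - M(111, -444) = 358865 - (-444 - 7*111)/(2*111) = 358865 - (-444 - 777)/(2*111) = 358865 - (-1221)/(2*111) = 358865 - 1*(-11/2) = 358865 + 11/2 = 717741/2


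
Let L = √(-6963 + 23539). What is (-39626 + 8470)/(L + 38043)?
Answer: -1185267708/1447253273 + 249248*√259/1447253273 ≈ -0.81621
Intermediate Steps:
L = 8*√259 (L = √16576 = 8*√259 ≈ 128.75)
(-39626 + 8470)/(L + 38043) = (-39626 + 8470)/(8*√259 + 38043) = -31156/(38043 + 8*√259)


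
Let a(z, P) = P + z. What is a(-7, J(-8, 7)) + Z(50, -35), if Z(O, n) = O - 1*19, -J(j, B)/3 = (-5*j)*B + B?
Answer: -837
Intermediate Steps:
J(j, B) = -3*B + 15*B*j (J(j, B) = -3*((-5*j)*B + B) = -3*(-5*B*j + B) = -3*(B - 5*B*j) = -3*B + 15*B*j)
Z(O, n) = -19 + O (Z(O, n) = O - 19 = -19 + O)
a(-7, J(-8, 7)) + Z(50, -35) = (3*7*(-1 + 5*(-8)) - 7) + (-19 + 50) = (3*7*(-1 - 40) - 7) + 31 = (3*7*(-41) - 7) + 31 = (-861 - 7) + 31 = -868 + 31 = -837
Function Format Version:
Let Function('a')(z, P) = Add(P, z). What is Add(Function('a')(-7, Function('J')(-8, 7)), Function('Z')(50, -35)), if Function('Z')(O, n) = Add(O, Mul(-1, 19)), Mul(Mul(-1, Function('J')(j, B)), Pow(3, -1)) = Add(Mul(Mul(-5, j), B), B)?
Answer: -837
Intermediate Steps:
Function('J')(j, B) = Add(Mul(-3, B), Mul(15, B, j)) (Function('J')(j, B) = Mul(-3, Add(Mul(Mul(-5, j), B), B)) = Mul(-3, Add(Mul(-5, B, j), B)) = Mul(-3, Add(B, Mul(-5, B, j))) = Add(Mul(-3, B), Mul(15, B, j)))
Function('Z')(O, n) = Add(-19, O) (Function('Z')(O, n) = Add(O, -19) = Add(-19, O))
Add(Function('a')(-7, Function('J')(-8, 7)), Function('Z')(50, -35)) = Add(Add(Mul(3, 7, Add(-1, Mul(5, -8))), -7), Add(-19, 50)) = Add(Add(Mul(3, 7, Add(-1, -40)), -7), 31) = Add(Add(Mul(3, 7, -41), -7), 31) = Add(Add(-861, -7), 31) = Add(-868, 31) = -837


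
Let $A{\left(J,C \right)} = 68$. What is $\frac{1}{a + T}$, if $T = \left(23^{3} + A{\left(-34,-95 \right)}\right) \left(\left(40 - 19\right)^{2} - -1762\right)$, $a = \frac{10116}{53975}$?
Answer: $\frac{53975}{1454826237491} \approx 3.7101 \cdot 10^{-8}$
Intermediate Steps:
$a = \frac{10116}{53975}$ ($a = 10116 \cdot \frac{1}{53975} = \frac{10116}{53975} \approx 0.18742$)
$T = 26953705$ ($T = \left(23^{3} + 68\right) \left(\left(40 - 19\right)^{2} - -1762\right) = \left(12167 + 68\right) \left(21^{2} + 1762\right) = 12235 \left(441 + 1762\right) = 12235 \cdot 2203 = 26953705$)
$\frac{1}{a + T} = \frac{1}{\frac{10116}{53975} + 26953705} = \frac{1}{\frac{1454826237491}{53975}} = \frac{53975}{1454826237491}$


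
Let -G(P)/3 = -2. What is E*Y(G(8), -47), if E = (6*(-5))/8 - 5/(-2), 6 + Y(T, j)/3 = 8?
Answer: -15/2 ≈ -7.5000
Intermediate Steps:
G(P) = 6 (G(P) = -3*(-2) = 6)
Y(T, j) = 6 (Y(T, j) = -18 + 3*8 = -18 + 24 = 6)
E = -5/4 (E = -30*⅛ - 5*(-½) = -15/4 + 5/2 = -5/4 ≈ -1.2500)
E*Y(G(8), -47) = -5/4*6 = -15/2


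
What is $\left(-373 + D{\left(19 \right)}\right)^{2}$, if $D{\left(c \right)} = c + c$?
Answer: $112225$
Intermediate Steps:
$D{\left(c \right)} = 2 c$
$\left(-373 + D{\left(19 \right)}\right)^{2} = \left(-373 + 2 \cdot 19\right)^{2} = \left(-373 + 38\right)^{2} = \left(-335\right)^{2} = 112225$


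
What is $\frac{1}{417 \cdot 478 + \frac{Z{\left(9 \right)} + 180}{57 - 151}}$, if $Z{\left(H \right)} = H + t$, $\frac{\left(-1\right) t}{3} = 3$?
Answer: $\frac{47}{9368232} \approx 5.017 \cdot 10^{-6}$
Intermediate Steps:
$t = -9$ ($t = \left(-3\right) 3 = -9$)
$Z{\left(H \right)} = -9 + H$ ($Z{\left(H \right)} = H - 9 = -9 + H$)
$\frac{1}{417 \cdot 478 + \frac{Z{\left(9 \right)} + 180}{57 - 151}} = \frac{1}{417 \cdot 478 + \frac{\left(-9 + 9\right) + 180}{57 - 151}} = \frac{1}{199326 + \frac{0 + 180}{-94}} = \frac{1}{199326 + 180 \left(- \frac{1}{94}\right)} = \frac{1}{199326 - \frac{90}{47}} = \frac{1}{\frac{9368232}{47}} = \frac{47}{9368232}$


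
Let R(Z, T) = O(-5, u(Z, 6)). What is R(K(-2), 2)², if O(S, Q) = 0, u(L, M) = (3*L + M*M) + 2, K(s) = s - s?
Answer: 0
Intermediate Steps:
K(s) = 0
u(L, M) = 2 + M² + 3*L (u(L, M) = (3*L + M²) + 2 = (M² + 3*L) + 2 = 2 + M² + 3*L)
R(Z, T) = 0
R(K(-2), 2)² = 0² = 0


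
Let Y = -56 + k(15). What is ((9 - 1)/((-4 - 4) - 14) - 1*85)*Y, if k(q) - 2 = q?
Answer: 36621/11 ≈ 3329.2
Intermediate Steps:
k(q) = 2 + q
Y = -39 (Y = -56 + (2 + 15) = -56 + 17 = -39)
((9 - 1)/((-4 - 4) - 14) - 1*85)*Y = ((9 - 1)/((-4 - 4) - 14) - 1*85)*(-39) = (8/(-8 - 14) - 85)*(-39) = (8/(-22) - 85)*(-39) = (8*(-1/22) - 85)*(-39) = (-4/11 - 85)*(-39) = -939/11*(-39) = 36621/11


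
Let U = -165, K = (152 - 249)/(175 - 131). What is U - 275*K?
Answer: 1765/4 ≈ 441.25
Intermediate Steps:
K = -97/44 ≈ -2.2045
U - 275*K = -165 - 275*(-97/44) = -165 + 2425/4 = 1765/4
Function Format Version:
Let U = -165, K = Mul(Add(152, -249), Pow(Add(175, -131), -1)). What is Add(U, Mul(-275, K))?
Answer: Rational(1765, 4) ≈ 441.25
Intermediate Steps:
K = Rational(-97, 44) (K = Mul(-97, Pow(44, -1)) = Mul(-97, Rational(1, 44)) = Rational(-97, 44) ≈ -2.2045)
Add(U, Mul(-275, K)) = Add(-165, Mul(-275, Rational(-97, 44))) = Add(-165, Rational(2425, 4)) = Rational(1765, 4)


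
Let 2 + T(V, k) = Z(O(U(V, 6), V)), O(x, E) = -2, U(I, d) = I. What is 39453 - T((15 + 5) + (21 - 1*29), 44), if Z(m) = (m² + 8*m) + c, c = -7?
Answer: 39474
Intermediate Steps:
Z(m) = -7 + m² + 8*m (Z(m) = (m² + 8*m) - 7 = -7 + m² + 8*m)
T(V, k) = -21 (T(V, k) = -2 + (-7 + (-2)² + 8*(-2)) = -2 + (-7 + 4 - 16) = -2 - 19 = -21)
39453 - T((15 + 5) + (21 - 1*29), 44) = 39453 - 1*(-21) = 39453 + 21 = 39474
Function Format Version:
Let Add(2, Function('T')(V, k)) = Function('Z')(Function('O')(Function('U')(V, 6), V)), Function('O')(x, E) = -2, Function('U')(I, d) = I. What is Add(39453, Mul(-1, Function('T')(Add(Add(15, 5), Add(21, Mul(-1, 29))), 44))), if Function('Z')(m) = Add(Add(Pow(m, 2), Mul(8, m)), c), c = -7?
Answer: 39474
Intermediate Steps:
Function('Z')(m) = Add(-7, Pow(m, 2), Mul(8, m)) (Function('Z')(m) = Add(Add(Pow(m, 2), Mul(8, m)), -7) = Add(-7, Pow(m, 2), Mul(8, m)))
Function('T')(V, k) = -21 (Function('T')(V, k) = Add(-2, Add(-7, Pow(-2, 2), Mul(8, -2))) = Add(-2, Add(-7, 4, -16)) = Add(-2, -19) = -21)
Add(39453, Mul(-1, Function('T')(Add(Add(15, 5), Add(21, Mul(-1, 29))), 44))) = Add(39453, Mul(-1, -21)) = Add(39453, 21) = 39474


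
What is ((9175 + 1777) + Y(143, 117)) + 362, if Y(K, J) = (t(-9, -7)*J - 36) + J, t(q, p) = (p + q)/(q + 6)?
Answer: 12019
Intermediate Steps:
t(q, p) = (p + q)/(6 + q)
Y(K, J) = -36 + 19*J/3 (Y(K, J) = (((-7 - 9)/(6 - 9))*J - 36) + J = ((-16/(-3))*J - 36) + J = ((-⅓*(-16))*J - 36) + J = (16*J/3 - 36) + J = (-36 + 16*J/3) + J = -36 + 19*J/3)
((9175 + 1777) + Y(143, 117)) + 362 = ((9175 + 1777) + (-36 + (19/3)*117)) + 362 = (10952 + (-36 + 741)) + 362 = (10952 + 705) + 362 = 11657 + 362 = 12019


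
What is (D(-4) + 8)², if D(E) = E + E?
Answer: 0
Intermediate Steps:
D(E) = 2*E
(D(-4) + 8)² = (2*(-4) + 8)² = (-8 + 8)² = 0² = 0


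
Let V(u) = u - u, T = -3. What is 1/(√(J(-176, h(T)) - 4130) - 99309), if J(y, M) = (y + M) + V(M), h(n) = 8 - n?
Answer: -99309/9862281776 - I*√4295/9862281776 ≈ -1.007e-5 - 6.6451e-9*I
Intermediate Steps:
V(u) = 0
J(y, M) = M + y (J(y, M) = (y + M) + 0 = (M + y) + 0 = M + y)
1/(√(J(-176, h(T)) - 4130) - 99309) = 1/(√(((8 - 1*(-3)) - 176) - 4130) - 99309) = 1/(√(((8 + 3) - 176) - 4130) - 99309) = 1/(√((11 - 176) - 4130) - 99309) = 1/(√(-165 - 4130) - 99309) = 1/(√(-4295) - 99309) = 1/(I*√4295 - 99309) = 1/(-99309 + I*√4295)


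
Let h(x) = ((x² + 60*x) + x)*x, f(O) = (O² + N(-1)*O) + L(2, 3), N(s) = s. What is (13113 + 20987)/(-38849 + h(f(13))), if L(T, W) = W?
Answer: 34100/5522971 ≈ 0.0061742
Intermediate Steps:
f(O) = 3 + O² - O (f(O) = (O² - O) + 3 = 3 + O² - O)
h(x) = x*(x² + 61*x) (h(x) = (x² + 61*x)*x = x*(x² + 61*x))
(13113 + 20987)/(-38849 + h(f(13))) = (13113 + 20987)/(-38849 + (3 + 13² - 1*13)²*(61 + (3 + 13² - 1*13))) = 34100/(-38849 + (3 + 169 - 13)²*(61 + (3 + 169 - 13))) = 34100/(-38849 + 159²*(61 + 159)) = 34100/(-38849 + 25281*220) = 34100/(-38849 + 5561820) = 34100/5522971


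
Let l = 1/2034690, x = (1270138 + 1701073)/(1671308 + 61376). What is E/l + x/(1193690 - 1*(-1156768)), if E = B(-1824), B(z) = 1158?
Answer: 9595744379822599868651/4072600969272 ≈ 2.3562e+9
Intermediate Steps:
E = 1158
x = 2971211/1732684 ≈ 1.7148
l = 1/2034690 ≈ 4.9148e-7
E/l + x/(1193690 - 1*(-1156768)) = 1158/(1/2034690) + 2971211/(1732684*(1193690 - 1*(-1156768))) = 1158*2034690 + 2971211/(1732684*(1193690 + 1156768)) = 2356171020 + (2971211/1732684)/2350458 = 2356171020 + (2971211/1732684)*(1/2350458) = 2356171020 + 2971211/4072600969272 = 9595744379822599868651/4072600969272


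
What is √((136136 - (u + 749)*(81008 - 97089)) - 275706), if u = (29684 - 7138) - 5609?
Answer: 6*√7896361 ≈ 16860.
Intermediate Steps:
u = 16937 (u = 22546 - 5609 = 16937)
√((136136 - (u + 749)*(81008 - 97089)) - 275706) = √((136136 - (16937 + 749)*(81008 - 97089)) - 275706) = √((136136 - 17686*(-16081)) - 275706) = √((136136 - 1*(-284408566)) - 275706) = √((136136 + 284408566) - 275706) = √(284544702 - 275706) = √284268996 = 6*√7896361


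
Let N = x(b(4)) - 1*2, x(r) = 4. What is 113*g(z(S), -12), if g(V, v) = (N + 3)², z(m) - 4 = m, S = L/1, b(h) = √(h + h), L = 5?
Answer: 2825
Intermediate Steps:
b(h) = √2*√h (b(h) = √(2*h) = √2*√h)
S = 5 (S = 5/1 = 5*1 = 5)
N = 2 (N = 4 - 1*2 = 4 - 2 = 2)
z(m) = 4 + m
g(V, v) = 25 (g(V, v) = (2 + 3)² = 5² = 25)
113*g(z(S), -12) = 113*25 = 2825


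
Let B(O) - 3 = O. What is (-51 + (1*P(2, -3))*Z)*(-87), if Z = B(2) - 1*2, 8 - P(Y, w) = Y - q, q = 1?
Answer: 2610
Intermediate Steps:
B(O) = 3 + O
P(Y, w) = 9 - Y (P(Y, w) = 8 - (Y - 1*1) = 8 - (Y - 1) = 8 - (-1 + Y) = 8 + (1 - Y) = 9 - Y)
Z = 3 (Z = (3 + 2) - 1*2 = 5 - 2 = 3)
(-51 + (1*P(2, -3))*Z)*(-87) = (-51 + (1*(9 - 1*2))*3)*(-87) = (-51 + (1*(9 - 2))*3)*(-87) = (-51 + (1*7)*3)*(-87) = (-51 + 7*3)*(-87) = (-51 + 21)*(-87) = -30*(-87) = 2610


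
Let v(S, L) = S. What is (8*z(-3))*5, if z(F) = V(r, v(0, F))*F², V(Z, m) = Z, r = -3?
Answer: -1080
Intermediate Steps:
z(F) = -3*F²
(8*z(-3))*5 = (8*(-3*(-3)²))*5 = (8*(-3*9))*5 = (8*(-27))*5 = -216*5 = -1080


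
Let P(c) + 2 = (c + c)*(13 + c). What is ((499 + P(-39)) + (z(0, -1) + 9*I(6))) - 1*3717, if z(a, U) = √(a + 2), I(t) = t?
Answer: -1138 + √2 ≈ -1136.6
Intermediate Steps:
z(a, U) = √(2 + a)
P(c) = -2 + 2*c*(13 + c) (P(c) = -2 + (c + c)*(13 + c) = -2 + (2*c)*(13 + c) = -2 + 2*c*(13 + c))
((499 + P(-39)) + (z(0, -1) + 9*I(6))) - 1*3717 = ((499 + (-2 + 2*(-39)² + 26*(-39))) + (√(2 + 0) + 9*6)) - 1*3717 = ((499 + (-2 + 2*1521 - 1014)) + (√2 + 54)) - 3717 = ((499 + (-2 + 3042 - 1014)) + (54 + √2)) - 3717 = ((499 + 2026) + (54 + √2)) - 3717 = (2525 + (54 + √2)) - 3717 = (2579 + √2) - 3717 = -1138 + √2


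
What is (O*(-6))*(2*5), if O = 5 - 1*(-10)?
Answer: -900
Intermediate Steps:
O = 15 (O = 5 + 10 = 15)
(O*(-6))*(2*5) = (15*(-6))*(2*5) = -90*10 = -900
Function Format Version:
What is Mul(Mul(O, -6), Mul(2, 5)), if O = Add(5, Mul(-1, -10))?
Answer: -900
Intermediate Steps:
O = 15 (O = Add(5, 10) = 15)
Mul(Mul(O, -6), Mul(2, 5)) = Mul(Mul(15, -6), Mul(2, 5)) = Mul(-90, 10) = -900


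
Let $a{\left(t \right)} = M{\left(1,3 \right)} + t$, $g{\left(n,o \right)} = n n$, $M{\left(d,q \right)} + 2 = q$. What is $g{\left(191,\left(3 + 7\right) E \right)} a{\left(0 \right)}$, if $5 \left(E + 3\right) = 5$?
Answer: $36481$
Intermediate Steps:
$E = -2$ ($E = -3 + \frac{1}{5} \cdot 5 = -3 + 1 = -2$)
$M{\left(d,q \right)} = -2 + q$
$g{\left(n,o \right)} = n^{2}$
$a{\left(t \right)} = 1 + t$ ($a{\left(t \right)} = \left(-2 + 3\right) + t = 1 + t$)
$g{\left(191,\left(3 + 7\right) E \right)} a{\left(0 \right)} = 191^{2} \left(1 + 0\right) = 36481 \cdot 1 = 36481$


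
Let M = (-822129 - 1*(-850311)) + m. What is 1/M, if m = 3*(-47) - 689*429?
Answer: -1/267540 ≈ -3.7378e-6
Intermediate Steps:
m = -295722 (m = -141 - 295581 = -295722)
M = -267540 (M = (-822129 - 1*(-850311)) - 295722 = (-822129 + 850311) - 295722 = 28182 - 295722 = -267540)
1/M = 1/(-267540) = -1/267540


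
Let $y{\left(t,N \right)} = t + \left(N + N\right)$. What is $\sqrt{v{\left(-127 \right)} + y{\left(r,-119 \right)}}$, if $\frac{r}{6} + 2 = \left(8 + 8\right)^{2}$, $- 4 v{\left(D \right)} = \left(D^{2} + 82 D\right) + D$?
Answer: $i \sqrt{111} \approx 10.536 i$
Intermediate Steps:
$v{\left(D \right)} = - \frac{83 D}{4} - \frac{D^{2}}{4}$ ($v{\left(D \right)} = - \frac{\left(D^{2} + 82 D\right) + D}{4} = - \frac{D^{2} + 83 D}{4} = - \frac{83 D}{4} - \frac{D^{2}}{4}$)
$r = 1524$ ($r = -12 + 6 \left(8 + 8\right)^{2} = -12 + 6 \cdot 16^{2} = -12 + 6 \cdot 256 = -12 + 1536 = 1524$)
$y{\left(t,N \right)} = t + 2 N$
$\sqrt{v{\left(-127 \right)} + y{\left(r,-119 \right)}} = \sqrt{\left(- \frac{1}{4}\right) \left(-127\right) \left(83 - 127\right) + \left(1524 + 2 \left(-119\right)\right)} = \sqrt{\left(- \frac{1}{4}\right) \left(-127\right) \left(-44\right) + \left(1524 - 238\right)} = \sqrt{-1397 + 1286} = \sqrt{-111} = i \sqrt{111}$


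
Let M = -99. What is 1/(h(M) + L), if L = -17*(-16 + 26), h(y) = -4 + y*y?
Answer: 1/9627 ≈ 0.00010387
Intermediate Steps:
h(y) = -4 + y**2
L = -170 (L = -17*10 = -170)
1/(h(M) + L) = 1/((-4 + (-99)**2) - 170) = 1/((-4 + 9801) - 170) = 1/(9797 - 170) = 1/9627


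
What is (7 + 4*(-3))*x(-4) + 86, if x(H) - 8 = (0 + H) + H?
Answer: 86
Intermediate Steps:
x(H) = 8 + 2*H (x(H) = 8 + ((0 + H) + H) = 8 + (H + H) = 8 + 2*H)
(7 + 4*(-3))*x(-4) + 86 = (7 + 4*(-3))*(8 + 2*(-4)) + 86 = (7 - 12)*(8 - 8) + 86 = -5*0 + 86 = 0 + 86 = 86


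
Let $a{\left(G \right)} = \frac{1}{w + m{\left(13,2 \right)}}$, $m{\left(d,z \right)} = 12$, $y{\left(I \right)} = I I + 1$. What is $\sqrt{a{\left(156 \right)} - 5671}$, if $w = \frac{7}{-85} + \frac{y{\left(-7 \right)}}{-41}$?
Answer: $\frac{2 i \sqrt{1970671333866}}{37283} \approx 75.305 i$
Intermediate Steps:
$y{\left(I \right)} = 1 + I^{2}$ ($y{\left(I \right)} = I^{2} + 1 = 1 + I^{2}$)
$w = - \frac{4537}{3485}$ ($w = \frac{7}{-85} + \frac{1 + \left(-7\right)^{2}}{-41} = 7 \left(- \frac{1}{85}\right) + \left(1 + 49\right) \left(- \frac{1}{41}\right) = - \frac{7}{85} + 50 \left(- \frac{1}{41}\right) = - \frac{7}{85} - \frac{50}{41} = - \frac{4537}{3485} \approx -1.3019$)
$a{\left(G \right)} = \frac{3485}{37283}$ ($a{\left(G \right)} = \frac{1}{- \frac{4537}{3485} + 12} = \frac{1}{\frac{37283}{3485}} = \frac{3485}{37283}$)
$\sqrt{a{\left(156 \right)} - 5671} = \sqrt{\frac{3485}{37283} - 5671} = \sqrt{- \frac{211428408}{37283}} = \frac{2 i \sqrt{1970671333866}}{37283}$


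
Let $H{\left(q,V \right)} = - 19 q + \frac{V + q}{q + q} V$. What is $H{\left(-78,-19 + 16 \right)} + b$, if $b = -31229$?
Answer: $- \frac{1546925}{52} \approx -29749.0$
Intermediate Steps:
$H{\left(q,V \right)} = - 19 q + \frac{V \left(V + q\right)}{2 q}$ ($H{\left(q,V \right)} = - 19 q + \frac{V + q}{2 q} V = - 19 q + \frac{V \left(V + q\right)}{2 q}$)
$H{\left(-78,-19 + 16 \right)} + b = \frac{\left(-19 + 16\right)^{2} - 78 \left(\left(-19 + 16\right) - -2964\right)}{2 \left(-78\right)} - 31229 = \frac{1}{2} \left(- \frac{1}{78}\right) \left(\left(-3\right)^{2} - 78 \left(-3 + 2964\right)\right) - 31229 = \frac{1}{2} \left(- \frac{1}{78}\right) \left(9 - 230958\right) - 31229 = \frac{1}{2} \left(- \frac{1}{78}\right) \left(-230949\right) - 31229 = \frac{76983}{52} - 31229 = - \frac{1546925}{52}$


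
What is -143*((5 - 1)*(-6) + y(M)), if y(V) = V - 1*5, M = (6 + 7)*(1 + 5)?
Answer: -7007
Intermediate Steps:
M = 78 (M = 13*6 = 78)
y(V) = -5 + V (y(V) = V - 5 = -5 + V)
-143*((5 - 1)*(-6) + y(M)) = -143*((5 - 1)*(-6) + (-5 + 78)) = -143*(4*(-6) + 73) = -143*(-24 + 73) = -143*49 = -7007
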